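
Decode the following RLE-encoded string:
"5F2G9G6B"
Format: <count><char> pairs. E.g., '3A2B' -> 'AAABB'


Expanding each <count><char> pair:
  5F -> 'FFFFF'
  2G -> 'GG'
  9G -> 'GGGGGGGGG'
  6B -> 'BBBBBB'

Decoded = FFFFFGGGGGGGGGGGBBBBBB


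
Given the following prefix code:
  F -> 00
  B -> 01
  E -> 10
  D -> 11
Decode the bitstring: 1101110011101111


Decoding step by step:
Bits 11 -> D
Bits 01 -> B
Bits 11 -> D
Bits 00 -> F
Bits 11 -> D
Bits 10 -> E
Bits 11 -> D
Bits 11 -> D


Decoded message: DBDFDEDD


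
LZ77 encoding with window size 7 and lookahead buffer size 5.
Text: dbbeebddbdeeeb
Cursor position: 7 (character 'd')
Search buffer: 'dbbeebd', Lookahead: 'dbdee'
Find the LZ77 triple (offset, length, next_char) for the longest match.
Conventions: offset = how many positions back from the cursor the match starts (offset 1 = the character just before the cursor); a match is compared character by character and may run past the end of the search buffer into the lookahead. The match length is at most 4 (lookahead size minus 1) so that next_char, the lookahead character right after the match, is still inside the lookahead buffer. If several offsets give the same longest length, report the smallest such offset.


Try each offset into the search buffer:
  offset=1 (pos 6, char 'd'): match length 1
  offset=2 (pos 5, char 'b'): match length 0
  offset=3 (pos 4, char 'e'): match length 0
  offset=4 (pos 3, char 'e'): match length 0
  offset=5 (pos 2, char 'b'): match length 0
  offset=6 (pos 1, char 'b'): match length 0
  offset=7 (pos 0, char 'd'): match length 2
Longest match has length 2 at offset 7.
next_char = character at position 7 + 2 = 9 -> 'd'

Best match: offset=7, length=2 (matching 'db' starting at position 0)
LZ77 triple: (7, 2, 'd')


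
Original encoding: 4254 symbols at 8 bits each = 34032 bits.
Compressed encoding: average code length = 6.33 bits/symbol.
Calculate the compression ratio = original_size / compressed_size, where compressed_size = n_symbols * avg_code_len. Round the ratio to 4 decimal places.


original_size = n_symbols * orig_bits = 4254 * 8 = 34032 bits
compressed_size = n_symbols * avg_code_len = 4254 * 6.33 = 26927.82 bits
ratio = original_size / compressed_size = 34032 / 26927.82 = 1.2638

Compression ratio = 1.2638


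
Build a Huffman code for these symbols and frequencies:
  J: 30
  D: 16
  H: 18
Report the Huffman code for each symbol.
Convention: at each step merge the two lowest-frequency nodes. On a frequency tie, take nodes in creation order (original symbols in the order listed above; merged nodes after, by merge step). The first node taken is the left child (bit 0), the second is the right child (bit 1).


Huffman tree construction:
Step 1: Merge D(16) + H(18) = 34
Step 2: Merge J(30) + (D+H)(34) = 64
Read each symbol's code off the tree from the root (left child = 0, right child = 1).

Codes:
  J: 0 (length 1)
  D: 10 (length 2)
  H: 11 (length 2)
Average code length: 98/64 = 1.5313 bits/symbol


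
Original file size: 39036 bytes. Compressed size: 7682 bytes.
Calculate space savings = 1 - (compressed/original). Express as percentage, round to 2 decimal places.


ratio = compressed/original = 7682/39036 = 0.196793
savings = 1 - ratio = 1 - 0.196793 = 0.803207
as a percentage: 0.803207 * 100 = 80.32%

Space savings = 1 - 7682/39036 = 80.32%


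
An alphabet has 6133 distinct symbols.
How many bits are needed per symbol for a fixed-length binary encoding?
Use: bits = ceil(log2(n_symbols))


log2(6133) = 12.5824
Bracket: 2^12 = 4096 < 6133 <= 2^13 = 8192
So ceil(log2(6133)) = 13

bits = ceil(log2(6133)) = ceil(12.5824) = 13 bits


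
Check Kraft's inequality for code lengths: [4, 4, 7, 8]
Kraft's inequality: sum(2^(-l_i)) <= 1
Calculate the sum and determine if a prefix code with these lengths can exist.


Sum = 2^(-4) + 2^(-4) + 2^(-7) + 2^(-8)
    = 0.0625 + 0.0625 + 0.0078125 + 0.00390625
    = 35/256 = 0.13671875
Since 0.13671875 <= 1, Kraft's inequality IS satisfied.
A prefix code with these lengths CAN exist.

Kraft sum = 0.13671875. Satisfied.


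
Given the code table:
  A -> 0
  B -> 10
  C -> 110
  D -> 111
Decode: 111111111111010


Decoding:
111 -> D
111 -> D
111 -> D
111 -> D
0 -> A
10 -> B


Result: DDDDAB


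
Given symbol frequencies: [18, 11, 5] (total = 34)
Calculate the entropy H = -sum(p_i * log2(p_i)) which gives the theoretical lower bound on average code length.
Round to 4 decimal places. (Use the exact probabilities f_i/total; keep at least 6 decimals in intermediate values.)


Per-symbol terms -p_i * log2(p_i) with p_i = f_i/34:
  p = 18/34 = 0.529412: log2(p) = -0.917538, -p*log2(p) = 0.485755
  p = 11/34 = 0.323529: log2(p) = -1.628031, -p*log2(p) = 0.526716
  p = 5/34 = 0.147059: log2(p) = -2.765535, -p*log2(p) = 0.406696
H = 0.485755 + 0.526716 + 0.406696 = 1.419167

H = 1.4192 bits/symbol


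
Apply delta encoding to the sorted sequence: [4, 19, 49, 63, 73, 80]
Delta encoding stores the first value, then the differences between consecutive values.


First value: 4
Deltas:
  19 - 4 = 15
  49 - 19 = 30
  63 - 49 = 14
  73 - 63 = 10
  80 - 73 = 7


Delta encoded: [4, 15, 30, 14, 10, 7]


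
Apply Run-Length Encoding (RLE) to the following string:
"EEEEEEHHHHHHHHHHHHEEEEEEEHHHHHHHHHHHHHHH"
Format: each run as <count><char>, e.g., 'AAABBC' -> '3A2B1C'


Scanning runs left to right:
  i=0: run of 'E' x 6 -> '6E'
  i=6: run of 'H' x 12 -> '12H'
  i=18: run of 'E' x 7 -> '7E'
  i=25: run of 'H' x 15 -> '15H'

RLE = 6E12H7E15H


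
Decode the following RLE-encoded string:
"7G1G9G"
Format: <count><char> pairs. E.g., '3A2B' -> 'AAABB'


Expanding each <count><char> pair:
  7G -> 'GGGGGGG'
  1G -> 'G'
  9G -> 'GGGGGGGGG'

Decoded = GGGGGGGGGGGGGGGGG


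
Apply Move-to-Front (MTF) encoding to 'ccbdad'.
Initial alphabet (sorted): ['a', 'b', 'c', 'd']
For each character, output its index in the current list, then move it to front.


MTF encoding:
'c': index 2 in ['a', 'b', 'c', 'd'] -> ['c', 'a', 'b', 'd']
'c': index 0 in ['c', 'a', 'b', 'd'] -> ['c', 'a', 'b', 'd']
'b': index 2 in ['c', 'a', 'b', 'd'] -> ['b', 'c', 'a', 'd']
'd': index 3 in ['b', 'c', 'a', 'd'] -> ['d', 'b', 'c', 'a']
'a': index 3 in ['d', 'b', 'c', 'a'] -> ['a', 'd', 'b', 'c']
'd': index 1 in ['a', 'd', 'b', 'c'] -> ['d', 'a', 'b', 'c']


Output: [2, 0, 2, 3, 3, 1]


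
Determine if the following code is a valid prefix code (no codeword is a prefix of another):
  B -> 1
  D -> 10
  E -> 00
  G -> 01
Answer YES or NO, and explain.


Checking each pair (does one codeword prefix another?):
  B='1' vs D='10': prefix -- VIOLATION

NO -- this is NOT a valid prefix code. B (1) is a prefix of D (10).


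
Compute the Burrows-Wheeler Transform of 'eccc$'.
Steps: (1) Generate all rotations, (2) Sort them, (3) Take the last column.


Rotations (sorted):
  0: $eccc -> last char: c
  1: c$ecc -> last char: c
  2: cc$ec -> last char: c
  3: ccc$e -> last char: e
  4: eccc$ -> last char: $


BWT = ccce$


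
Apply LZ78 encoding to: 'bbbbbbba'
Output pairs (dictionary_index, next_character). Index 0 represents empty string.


LZ78 encoding steps:
Dictionary: {0: ''}
Step 1: w='' (idx 0), next='b' -> output (0, 'b'), add 'b' as idx 1
Step 2: w='b' (idx 1), next='b' -> output (1, 'b'), add 'bb' as idx 2
Step 3: w='bb' (idx 2), next='b' -> output (2, 'b'), add 'bbb' as idx 3
Step 4: w='b' (idx 1), next='a' -> output (1, 'a'), add 'ba' as idx 4


Encoded: [(0, 'b'), (1, 'b'), (2, 'b'), (1, 'a')]


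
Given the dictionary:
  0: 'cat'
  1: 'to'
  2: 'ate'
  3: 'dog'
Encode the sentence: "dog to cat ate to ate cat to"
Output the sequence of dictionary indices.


Look up each word in the dictionary:
  'dog' -> 3
  'to' -> 1
  'cat' -> 0
  'ate' -> 2
  'to' -> 1
  'ate' -> 2
  'cat' -> 0
  'to' -> 1

Encoded: [3, 1, 0, 2, 1, 2, 0, 1]


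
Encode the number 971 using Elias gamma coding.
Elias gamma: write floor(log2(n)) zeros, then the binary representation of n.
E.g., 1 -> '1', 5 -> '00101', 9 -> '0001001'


num_bits = floor(log2(971)) + 1 = 10
leading_zeros = num_bits - 1 = 9
binary(971) = 1111001011

Elias gamma(971) = '000000000' + '1111001011' = 0000000001111001011 (19 bits)


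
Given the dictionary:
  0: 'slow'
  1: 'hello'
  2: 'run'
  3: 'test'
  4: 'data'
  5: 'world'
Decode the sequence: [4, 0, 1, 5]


Look up each index in the dictionary:
  4 -> 'data'
  0 -> 'slow'
  1 -> 'hello'
  5 -> 'world'

Decoded: "data slow hello world"


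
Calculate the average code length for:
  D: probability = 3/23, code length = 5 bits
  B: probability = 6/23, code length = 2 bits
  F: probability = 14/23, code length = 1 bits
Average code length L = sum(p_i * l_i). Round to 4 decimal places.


Weighted contributions p_i * l_i:
  D: (3/23) * 5 = 15/23
  B: (6/23) * 2 = 12/23
  F: (14/23) * 1 = 14/23
Sum = (15 + 12 + 14)/23 = 41/23

L = 41/23 = 1.7826 bits/symbol


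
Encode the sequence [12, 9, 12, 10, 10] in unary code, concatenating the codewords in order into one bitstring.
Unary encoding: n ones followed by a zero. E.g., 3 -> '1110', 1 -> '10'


Encode each number as n ones followed by a terminating 0:
  12 -> 1111111111110 (13 bits)
  9 -> 1111111110 (10 bits)
  12 -> 1111111111110 (13 bits)
  10 -> 11111111110 (11 bits)
  10 -> 11111111110 (11 bits)
Total length = 13 + 10 + 13 + 11 + 11 = 58 bits.

Unary([12, 9, 12, 10, 10]) = 1111111111110111111111011111111111101111111111011111111110 (58 bits)


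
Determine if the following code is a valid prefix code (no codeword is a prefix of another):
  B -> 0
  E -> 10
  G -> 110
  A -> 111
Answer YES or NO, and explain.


Checking each pair (does one codeword prefix another?):
  B='0' vs E='10': no prefix
  B='0' vs G='110': no prefix
  B='0' vs A='111': no prefix
  E='10' vs B='0': no prefix
  E='10' vs G='110': no prefix
  E='10' vs A='111': no prefix
  G='110' vs B='0': no prefix
  G='110' vs E='10': no prefix
  G='110' vs A='111': no prefix
  A='111' vs B='0': no prefix
  A='111' vs E='10': no prefix
  A='111' vs G='110': no prefix
No violation found over all pairs.

YES -- this is a valid prefix code. No codeword is a prefix of any other codeword.


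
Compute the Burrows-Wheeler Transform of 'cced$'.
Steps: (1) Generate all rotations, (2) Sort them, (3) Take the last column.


Rotations (sorted):
  0: $cced -> last char: d
  1: cced$ -> last char: $
  2: ced$c -> last char: c
  3: d$cce -> last char: e
  4: ed$cc -> last char: c


BWT = d$cec


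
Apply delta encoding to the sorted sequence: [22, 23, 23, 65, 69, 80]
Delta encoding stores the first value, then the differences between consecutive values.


First value: 22
Deltas:
  23 - 22 = 1
  23 - 23 = 0
  65 - 23 = 42
  69 - 65 = 4
  80 - 69 = 11


Delta encoded: [22, 1, 0, 42, 4, 11]


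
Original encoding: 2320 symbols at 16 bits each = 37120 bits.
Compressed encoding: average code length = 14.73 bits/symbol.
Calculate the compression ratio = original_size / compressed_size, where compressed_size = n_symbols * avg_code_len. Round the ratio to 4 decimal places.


original_size = n_symbols * orig_bits = 2320 * 16 = 37120 bits
compressed_size = n_symbols * avg_code_len = 2320 * 14.73 = 34173.6 bits
ratio = original_size / compressed_size = 37120 / 34173.6 = 1.0862

Compression ratio = 1.0862


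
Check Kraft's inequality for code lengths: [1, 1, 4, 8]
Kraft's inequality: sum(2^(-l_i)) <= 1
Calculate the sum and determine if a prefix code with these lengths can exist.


Sum = 2^(-1) + 2^(-1) + 2^(-4) + 2^(-8)
    = 0.5 + 0.5 + 0.0625 + 0.00390625
    = 273/256 = 1.06640625
Since 1.06640625 > 1, Kraft's inequality is NOT satisfied.
A prefix code with these lengths CANNOT exist.

Kraft sum = 1.06640625. Not satisfied.


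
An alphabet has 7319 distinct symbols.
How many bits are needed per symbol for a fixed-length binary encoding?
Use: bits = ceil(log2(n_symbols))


log2(7319) = 12.8374
Bracket: 2^12 = 4096 < 7319 <= 2^13 = 8192
So ceil(log2(7319)) = 13

bits = ceil(log2(7319)) = ceil(12.8374) = 13 bits


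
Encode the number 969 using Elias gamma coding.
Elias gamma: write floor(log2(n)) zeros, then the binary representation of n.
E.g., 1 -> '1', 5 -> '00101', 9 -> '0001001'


num_bits = floor(log2(969)) + 1 = 10
leading_zeros = num_bits - 1 = 9
binary(969) = 1111001001

Elias gamma(969) = '000000000' + '1111001001' = 0000000001111001001 (19 bits)


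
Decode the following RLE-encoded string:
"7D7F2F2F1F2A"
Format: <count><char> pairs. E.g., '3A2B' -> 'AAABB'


Expanding each <count><char> pair:
  7D -> 'DDDDDDD'
  7F -> 'FFFFFFF'
  2F -> 'FF'
  2F -> 'FF'
  1F -> 'F'
  2A -> 'AA'

Decoded = DDDDDDDFFFFFFFFFFFFAA


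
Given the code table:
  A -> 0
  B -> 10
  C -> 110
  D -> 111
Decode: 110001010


Decoding:
110 -> C
0 -> A
0 -> A
10 -> B
10 -> B


Result: CAABB


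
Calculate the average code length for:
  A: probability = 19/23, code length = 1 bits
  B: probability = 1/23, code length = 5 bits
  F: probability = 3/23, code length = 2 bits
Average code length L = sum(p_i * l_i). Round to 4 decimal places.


Weighted contributions p_i * l_i:
  A: (19/23) * 1 = 19/23
  B: (1/23) * 5 = 5/23
  F: (3/23) * 2 = 6/23
Sum = (19 + 5 + 6)/23 = 30/23

L = 30/23 = 1.3043 bits/symbol


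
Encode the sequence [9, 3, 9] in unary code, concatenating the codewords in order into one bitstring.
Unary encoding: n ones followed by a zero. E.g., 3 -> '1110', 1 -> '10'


Encode each number as n ones followed by a terminating 0:
  9 -> 1111111110 (10 bits)
  3 -> 1110 (4 bits)
  9 -> 1111111110 (10 bits)
Total length = 10 + 4 + 10 = 24 bits.

Unary([9, 3, 9]) = 111111111011101111111110 (24 bits)


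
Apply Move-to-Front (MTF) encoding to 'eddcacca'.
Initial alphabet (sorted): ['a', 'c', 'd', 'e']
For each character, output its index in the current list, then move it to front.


MTF encoding:
'e': index 3 in ['a', 'c', 'd', 'e'] -> ['e', 'a', 'c', 'd']
'd': index 3 in ['e', 'a', 'c', 'd'] -> ['d', 'e', 'a', 'c']
'd': index 0 in ['d', 'e', 'a', 'c'] -> ['d', 'e', 'a', 'c']
'c': index 3 in ['d', 'e', 'a', 'c'] -> ['c', 'd', 'e', 'a']
'a': index 3 in ['c', 'd', 'e', 'a'] -> ['a', 'c', 'd', 'e']
'c': index 1 in ['a', 'c', 'd', 'e'] -> ['c', 'a', 'd', 'e']
'c': index 0 in ['c', 'a', 'd', 'e'] -> ['c', 'a', 'd', 'e']
'a': index 1 in ['c', 'a', 'd', 'e'] -> ['a', 'c', 'd', 'e']


Output: [3, 3, 0, 3, 3, 1, 0, 1]


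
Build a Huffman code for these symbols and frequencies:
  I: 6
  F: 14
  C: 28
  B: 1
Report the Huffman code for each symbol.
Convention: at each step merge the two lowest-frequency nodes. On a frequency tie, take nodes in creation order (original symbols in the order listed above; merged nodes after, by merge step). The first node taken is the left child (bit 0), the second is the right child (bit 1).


Huffman tree construction:
Step 1: Merge B(1) + I(6) = 7
Step 2: Merge (B+I)(7) + F(14) = 21
Step 3: Merge ((B+I)+F)(21) + C(28) = 49
Read each symbol's code off the tree from the root (left child = 0, right child = 1).

Codes:
  I: 001 (length 3)
  F: 01 (length 2)
  C: 1 (length 1)
  B: 000 (length 3)
Average code length: 77/49 = 1.5714 bits/symbol


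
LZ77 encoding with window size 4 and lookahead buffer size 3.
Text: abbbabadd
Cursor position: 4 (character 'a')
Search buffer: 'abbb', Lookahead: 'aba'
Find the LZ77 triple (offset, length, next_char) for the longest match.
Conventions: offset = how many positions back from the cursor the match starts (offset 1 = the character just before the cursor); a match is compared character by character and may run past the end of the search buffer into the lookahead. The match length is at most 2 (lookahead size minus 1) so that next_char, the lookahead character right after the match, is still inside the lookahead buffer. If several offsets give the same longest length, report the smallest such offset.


Try each offset into the search buffer:
  offset=1 (pos 3, char 'b'): match length 0
  offset=2 (pos 2, char 'b'): match length 0
  offset=3 (pos 1, char 'b'): match length 0
  offset=4 (pos 0, char 'a'): match length 2
Longest match has length 2 at offset 4.
next_char = character at position 4 + 2 = 6 -> 'a'

Best match: offset=4, length=2 (matching 'ab' starting at position 0)
LZ77 triple: (4, 2, 'a')


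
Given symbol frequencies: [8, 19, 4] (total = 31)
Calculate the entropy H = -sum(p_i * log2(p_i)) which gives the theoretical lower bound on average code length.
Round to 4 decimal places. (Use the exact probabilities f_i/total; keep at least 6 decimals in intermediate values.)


Per-symbol terms -p_i * log2(p_i) with p_i = f_i/31:
  p = 8/31 = 0.258065: log2(p) = -1.954196, -p*log2(p) = 0.504309
  p = 19/31 = 0.612903: log2(p) = -0.706269, -p*log2(p) = 0.432874
  p = 4/31 = 0.129032: log2(p) = -2.954196, -p*log2(p) = 0.381187
H = 0.504309 + 0.432874 + 0.381187 = 1.318370

H = 1.3184 bits/symbol


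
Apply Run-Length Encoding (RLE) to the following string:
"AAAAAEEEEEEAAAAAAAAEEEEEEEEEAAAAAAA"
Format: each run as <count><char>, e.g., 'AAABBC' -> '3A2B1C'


Scanning runs left to right:
  i=0: run of 'A' x 5 -> '5A'
  i=5: run of 'E' x 6 -> '6E'
  i=11: run of 'A' x 8 -> '8A'
  i=19: run of 'E' x 9 -> '9E'
  i=28: run of 'A' x 7 -> '7A'

RLE = 5A6E8A9E7A


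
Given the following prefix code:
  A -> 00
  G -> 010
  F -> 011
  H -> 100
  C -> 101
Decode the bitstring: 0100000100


Decoding step by step:
Bits 010 -> G
Bits 00 -> A
Bits 00 -> A
Bits 100 -> H


Decoded message: GAAH


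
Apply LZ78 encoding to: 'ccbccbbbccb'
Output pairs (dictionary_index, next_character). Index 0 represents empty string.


LZ78 encoding steps:
Dictionary: {0: ''}
Step 1: w='' (idx 0), next='c' -> output (0, 'c'), add 'c' as idx 1
Step 2: w='c' (idx 1), next='b' -> output (1, 'b'), add 'cb' as idx 2
Step 3: w='c' (idx 1), next='c' -> output (1, 'c'), add 'cc' as idx 3
Step 4: w='' (idx 0), next='b' -> output (0, 'b'), add 'b' as idx 4
Step 5: w='b' (idx 4), next='b' -> output (4, 'b'), add 'bb' as idx 5
Step 6: w='cc' (idx 3), next='b' -> output (3, 'b'), add 'ccb' as idx 6


Encoded: [(0, 'c'), (1, 'b'), (1, 'c'), (0, 'b'), (4, 'b'), (3, 'b')]


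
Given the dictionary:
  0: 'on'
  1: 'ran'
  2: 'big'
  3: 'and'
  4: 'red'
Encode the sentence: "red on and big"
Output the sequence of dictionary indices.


Look up each word in the dictionary:
  'red' -> 4
  'on' -> 0
  'and' -> 3
  'big' -> 2

Encoded: [4, 0, 3, 2]


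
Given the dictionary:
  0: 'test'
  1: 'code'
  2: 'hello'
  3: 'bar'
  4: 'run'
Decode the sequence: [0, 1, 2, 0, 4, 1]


Look up each index in the dictionary:
  0 -> 'test'
  1 -> 'code'
  2 -> 'hello'
  0 -> 'test'
  4 -> 'run'
  1 -> 'code'

Decoded: "test code hello test run code"


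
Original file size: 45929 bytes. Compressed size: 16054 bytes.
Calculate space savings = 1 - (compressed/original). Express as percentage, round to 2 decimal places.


ratio = compressed/original = 16054/45929 = 0.34954
savings = 1 - ratio = 1 - 0.34954 = 0.65046
as a percentage: 0.65046 * 100 = 65.05%

Space savings = 1 - 16054/45929 = 65.05%


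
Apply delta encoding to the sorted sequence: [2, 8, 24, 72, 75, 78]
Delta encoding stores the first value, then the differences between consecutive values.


First value: 2
Deltas:
  8 - 2 = 6
  24 - 8 = 16
  72 - 24 = 48
  75 - 72 = 3
  78 - 75 = 3


Delta encoded: [2, 6, 16, 48, 3, 3]


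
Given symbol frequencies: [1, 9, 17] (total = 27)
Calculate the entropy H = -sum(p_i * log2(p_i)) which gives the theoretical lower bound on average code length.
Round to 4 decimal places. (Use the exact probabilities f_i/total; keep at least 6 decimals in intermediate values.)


Per-symbol terms -p_i * log2(p_i) with p_i = f_i/27:
  p = 1/27 = 0.037037: log2(p) = -4.754888, -p*log2(p) = 0.176107
  p = 9/27 = 0.333333: log2(p) = -1.584963, -p*log2(p) = 0.528321
  p = 17/27 = 0.629630: log2(p) = -0.667425, -p*log2(p) = 0.420230
H = 0.176107 + 0.528321 + 0.420230 = 1.124658

H = 1.1247 bits/symbol


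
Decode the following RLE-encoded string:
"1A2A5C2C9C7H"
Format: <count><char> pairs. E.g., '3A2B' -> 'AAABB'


Expanding each <count><char> pair:
  1A -> 'A'
  2A -> 'AA'
  5C -> 'CCCCC'
  2C -> 'CC'
  9C -> 'CCCCCCCCC'
  7H -> 'HHHHHHH'

Decoded = AAACCCCCCCCCCCCCCCCHHHHHHH


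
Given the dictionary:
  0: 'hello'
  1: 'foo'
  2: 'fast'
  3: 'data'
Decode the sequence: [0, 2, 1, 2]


Look up each index in the dictionary:
  0 -> 'hello'
  2 -> 'fast'
  1 -> 'foo'
  2 -> 'fast'

Decoded: "hello fast foo fast"


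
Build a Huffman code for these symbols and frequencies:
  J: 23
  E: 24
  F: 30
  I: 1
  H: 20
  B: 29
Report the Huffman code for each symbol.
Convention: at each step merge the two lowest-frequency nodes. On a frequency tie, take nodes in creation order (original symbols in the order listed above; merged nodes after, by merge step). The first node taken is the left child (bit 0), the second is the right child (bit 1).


Huffman tree construction:
Step 1: Merge I(1) + H(20) = 21
Step 2: Merge (I+H)(21) + J(23) = 44
Step 3: Merge E(24) + B(29) = 53
Step 4: Merge F(30) + ((I+H)+J)(44) = 74
Step 5: Merge (E+B)(53) + (F+((I+H)+J))(74) = 127
Read each symbol's code off the tree from the root (left child = 0, right child = 1).

Codes:
  J: 111 (length 3)
  E: 00 (length 2)
  F: 10 (length 2)
  I: 1100 (length 4)
  H: 1101 (length 4)
  B: 01 (length 2)
Average code length: 319/127 = 2.5118 bits/symbol


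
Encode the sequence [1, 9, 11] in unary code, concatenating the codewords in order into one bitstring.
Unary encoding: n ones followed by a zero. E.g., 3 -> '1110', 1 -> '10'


Encode each number as n ones followed by a terminating 0:
  1 -> 10 (2 bits)
  9 -> 1111111110 (10 bits)
  11 -> 111111111110 (12 bits)
Total length = 2 + 10 + 12 = 24 bits.

Unary([1, 9, 11]) = 101111111110111111111110 (24 bits)


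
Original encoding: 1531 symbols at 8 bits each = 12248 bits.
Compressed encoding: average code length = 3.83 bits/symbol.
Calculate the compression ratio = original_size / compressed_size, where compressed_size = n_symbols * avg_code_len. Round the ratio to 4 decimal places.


original_size = n_symbols * orig_bits = 1531 * 8 = 12248 bits
compressed_size = n_symbols * avg_code_len = 1531 * 3.83 = 5863.73 bits
ratio = original_size / compressed_size = 12248 / 5863.73 = 2.0888

Compression ratio = 2.0888


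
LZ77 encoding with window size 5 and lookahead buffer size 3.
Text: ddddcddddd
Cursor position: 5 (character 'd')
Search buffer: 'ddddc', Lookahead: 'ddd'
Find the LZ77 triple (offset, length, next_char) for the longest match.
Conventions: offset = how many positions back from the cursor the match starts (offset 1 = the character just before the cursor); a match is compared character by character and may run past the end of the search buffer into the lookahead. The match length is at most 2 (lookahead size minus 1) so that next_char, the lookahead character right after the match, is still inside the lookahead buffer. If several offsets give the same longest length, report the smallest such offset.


Try each offset into the search buffer:
  offset=1 (pos 4, char 'c'): match length 0
  offset=2 (pos 3, char 'd'): match length 1
  offset=3 (pos 2, char 'd'): match length 2
  offset=4 (pos 1, char 'd'): match length 2
  offset=5 (pos 0, char 'd'): match length 2
Longest match has length 2, found at offsets 3, 4, 5; take the smallest, offset 3.
next_char = character at position 5 + 2 = 7 -> 'd'

Best match: offset=3, length=2 (matching 'dd' starting at position 2)
LZ77 triple: (3, 2, 'd')


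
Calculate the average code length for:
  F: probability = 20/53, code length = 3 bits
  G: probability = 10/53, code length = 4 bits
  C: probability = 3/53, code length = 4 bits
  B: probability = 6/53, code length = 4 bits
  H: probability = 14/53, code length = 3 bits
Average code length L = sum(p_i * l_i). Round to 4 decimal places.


Weighted contributions p_i * l_i:
  F: (20/53) * 3 = 60/53
  G: (10/53) * 4 = 40/53
  C: (3/53) * 4 = 12/53
  B: (6/53) * 4 = 24/53
  H: (14/53) * 3 = 42/53
Sum = (60 + 40 + 12 + 24 + 42)/53 = 178/53

L = 178/53 = 3.3585 bits/symbol


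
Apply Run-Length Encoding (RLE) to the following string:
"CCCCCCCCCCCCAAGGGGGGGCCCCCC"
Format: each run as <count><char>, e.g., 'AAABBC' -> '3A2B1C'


Scanning runs left to right:
  i=0: run of 'C' x 12 -> '12C'
  i=12: run of 'A' x 2 -> '2A'
  i=14: run of 'G' x 7 -> '7G'
  i=21: run of 'C' x 6 -> '6C'

RLE = 12C2A7G6C


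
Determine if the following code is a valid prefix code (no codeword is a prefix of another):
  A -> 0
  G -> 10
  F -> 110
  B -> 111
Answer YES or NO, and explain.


Checking each pair (does one codeword prefix another?):
  A='0' vs G='10': no prefix
  A='0' vs F='110': no prefix
  A='0' vs B='111': no prefix
  G='10' vs A='0': no prefix
  G='10' vs F='110': no prefix
  G='10' vs B='111': no prefix
  F='110' vs A='0': no prefix
  F='110' vs G='10': no prefix
  F='110' vs B='111': no prefix
  B='111' vs A='0': no prefix
  B='111' vs G='10': no prefix
  B='111' vs F='110': no prefix
No violation found over all pairs.

YES -- this is a valid prefix code. No codeword is a prefix of any other codeword.


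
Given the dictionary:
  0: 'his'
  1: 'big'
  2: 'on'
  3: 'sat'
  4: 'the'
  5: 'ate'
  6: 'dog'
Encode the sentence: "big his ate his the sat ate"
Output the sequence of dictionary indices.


Look up each word in the dictionary:
  'big' -> 1
  'his' -> 0
  'ate' -> 5
  'his' -> 0
  'the' -> 4
  'sat' -> 3
  'ate' -> 5

Encoded: [1, 0, 5, 0, 4, 3, 5]


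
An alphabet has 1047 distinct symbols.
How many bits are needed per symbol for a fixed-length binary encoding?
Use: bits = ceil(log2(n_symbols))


log2(1047) = 10.032
Bracket: 2^10 = 1024 < 1047 <= 2^11 = 2048
So ceil(log2(1047)) = 11

bits = ceil(log2(1047)) = ceil(10.032) = 11 bits


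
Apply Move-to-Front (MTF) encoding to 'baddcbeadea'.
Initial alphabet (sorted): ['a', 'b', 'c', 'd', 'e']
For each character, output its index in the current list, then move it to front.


MTF encoding:
'b': index 1 in ['a', 'b', 'c', 'd', 'e'] -> ['b', 'a', 'c', 'd', 'e']
'a': index 1 in ['b', 'a', 'c', 'd', 'e'] -> ['a', 'b', 'c', 'd', 'e']
'd': index 3 in ['a', 'b', 'c', 'd', 'e'] -> ['d', 'a', 'b', 'c', 'e']
'd': index 0 in ['d', 'a', 'b', 'c', 'e'] -> ['d', 'a', 'b', 'c', 'e']
'c': index 3 in ['d', 'a', 'b', 'c', 'e'] -> ['c', 'd', 'a', 'b', 'e']
'b': index 3 in ['c', 'd', 'a', 'b', 'e'] -> ['b', 'c', 'd', 'a', 'e']
'e': index 4 in ['b', 'c', 'd', 'a', 'e'] -> ['e', 'b', 'c', 'd', 'a']
'a': index 4 in ['e', 'b', 'c', 'd', 'a'] -> ['a', 'e', 'b', 'c', 'd']
'd': index 4 in ['a', 'e', 'b', 'c', 'd'] -> ['d', 'a', 'e', 'b', 'c']
'e': index 2 in ['d', 'a', 'e', 'b', 'c'] -> ['e', 'd', 'a', 'b', 'c']
'a': index 2 in ['e', 'd', 'a', 'b', 'c'] -> ['a', 'e', 'd', 'b', 'c']


Output: [1, 1, 3, 0, 3, 3, 4, 4, 4, 2, 2]


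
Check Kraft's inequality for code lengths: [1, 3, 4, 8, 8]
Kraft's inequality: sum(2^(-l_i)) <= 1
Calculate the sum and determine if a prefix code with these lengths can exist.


Sum = 2^(-1) + 2^(-3) + 2^(-4) + 2^(-8) + 2^(-8)
    = 0.5 + 0.125 + 0.0625 + 0.00390625 + 0.00390625
    = 178/256 = 0.6953125
Since 0.6953125 <= 1, Kraft's inequality IS satisfied.
A prefix code with these lengths CAN exist.

Kraft sum = 0.6953125. Satisfied.


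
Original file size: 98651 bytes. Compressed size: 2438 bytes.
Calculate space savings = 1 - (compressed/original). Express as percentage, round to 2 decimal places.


ratio = compressed/original = 2438/98651 = 0.024713
savings = 1 - ratio = 1 - 0.024713 = 0.975287
as a percentage: 0.975287 * 100 = 97.53%

Space savings = 1 - 2438/98651 = 97.53%


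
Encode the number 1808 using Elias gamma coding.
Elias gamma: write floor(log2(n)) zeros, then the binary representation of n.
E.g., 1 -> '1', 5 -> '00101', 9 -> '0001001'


num_bits = floor(log2(1808)) + 1 = 11
leading_zeros = num_bits - 1 = 10
binary(1808) = 11100010000

Elias gamma(1808) = '0000000000' + '11100010000' = 000000000011100010000 (21 bits)


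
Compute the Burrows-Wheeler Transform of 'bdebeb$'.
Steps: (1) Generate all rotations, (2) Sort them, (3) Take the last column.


Rotations (sorted):
  0: $bdebeb -> last char: b
  1: b$bdebe -> last char: e
  2: bdebeb$ -> last char: $
  3: beb$bde -> last char: e
  4: debeb$b -> last char: b
  5: eb$bdeb -> last char: b
  6: ebeb$bd -> last char: d


BWT = be$ebbd


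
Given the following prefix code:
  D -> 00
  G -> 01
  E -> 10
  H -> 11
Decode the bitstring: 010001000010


Decoding step by step:
Bits 01 -> G
Bits 00 -> D
Bits 01 -> G
Bits 00 -> D
Bits 00 -> D
Bits 10 -> E


Decoded message: GDGDDE


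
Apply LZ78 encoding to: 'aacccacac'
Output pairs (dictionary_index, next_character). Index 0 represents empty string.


LZ78 encoding steps:
Dictionary: {0: ''}
Step 1: w='' (idx 0), next='a' -> output (0, 'a'), add 'a' as idx 1
Step 2: w='a' (idx 1), next='c' -> output (1, 'c'), add 'ac' as idx 2
Step 3: w='' (idx 0), next='c' -> output (0, 'c'), add 'c' as idx 3
Step 4: w='c' (idx 3), next='a' -> output (3, 'a'), add 'ca' as idx 4
Step 5: w='ca' (idx 4), next='c' -> output (4, 'c'), add 'cac' as idx 5


Encoded: [(0, 'a'), (1, 'c'), (0, 'c'), (3, 'a'), (4, 'c')]


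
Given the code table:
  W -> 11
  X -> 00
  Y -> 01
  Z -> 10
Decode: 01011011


Decoding:
01 -> Y
01 -> Y
10 -> Z
11 -> W


Result: YYZW


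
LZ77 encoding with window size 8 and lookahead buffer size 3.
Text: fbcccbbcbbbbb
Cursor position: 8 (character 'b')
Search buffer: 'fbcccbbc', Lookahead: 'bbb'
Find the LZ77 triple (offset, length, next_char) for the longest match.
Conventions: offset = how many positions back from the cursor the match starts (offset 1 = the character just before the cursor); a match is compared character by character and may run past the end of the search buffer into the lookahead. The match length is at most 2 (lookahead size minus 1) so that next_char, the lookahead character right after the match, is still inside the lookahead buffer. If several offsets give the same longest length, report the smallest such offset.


Try each offset into the search buffer:
  offset=1 (pos 7, char 'c'): match length 0
  offset=2 (pos 6, char 'b'): match length 1
  offset=3 (pos 5, char 'b'): match length 2
  offset=4 (pos 4, char 'c'): match length 0
  offset=5 (pos 3, char 'c'): match length 0
  offset=6 (pos 2, char 'c'): match length 0
  offset=7 (pos 1, char 'b'): match length 1
  offset=8 (pos 0, char 'f'): match length 0
Longest match has length 2 at offset 3.
next_char = character at position 8 + 2 = 10 -> 'b'

Best match: offset=3, length=2 (matching 'bb' starting at position 5)
LZ77 triple: (3, 2, 'b')


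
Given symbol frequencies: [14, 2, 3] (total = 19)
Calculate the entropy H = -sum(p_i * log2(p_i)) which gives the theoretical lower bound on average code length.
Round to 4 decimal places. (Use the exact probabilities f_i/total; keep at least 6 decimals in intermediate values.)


Per-symbol terms -p_i * log2(p_i) with p_i = f_i/19:
  p = 14/19 = 0.736842: log2(p) = -0.440573, -p*log2(p) = 0.324632
  p = 2/19 = 0.105263: log2(p) = -3.247928, -p*log2(p) = 0.341887
  p = 3/19 = 0.157895: log2(p) = -2.662965, -p*log2(p) = 0.420468
H = 0.324632 + 0.341887 + 0.420468 = 1.086987

H = 1.087 bits/symbol


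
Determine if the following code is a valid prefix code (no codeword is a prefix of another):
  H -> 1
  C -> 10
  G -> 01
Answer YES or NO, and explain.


Checking each pair (does one codeword prefix another?):
  H='1' vs C='10': prefix -- VIOLATION

NO -- this is NOT a valid prefix code. H (1) is a prefix of C (10).


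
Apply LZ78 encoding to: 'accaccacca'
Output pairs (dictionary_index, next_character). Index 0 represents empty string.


LZ78 encoding steps:
Dictionary: {0: ''}
Step 1: w='' (idx 0), next='a' -> output (0, 'a'), add 'a' as idx 1
Step 2: w='' (idx 0), next='c' -> output (0, 'c'), add 'c' as idx 2
Step 3: w='c' (idx 2), next='a' -> output (2, 'a'), add 'ca' as idx 3
Step 4: w='c' (idx 2), next='c' -> output (2, 'c'), add 'cc' as idx 4
Step 5: w='a' (idx 1), next='c' -> output (1, 'c'), add 'ac' as idx 5
Step 6: w='ca' (idx 3), end of input -> output (3, '')


Encoded: [(0, 'a'), (0, 'c'), (2, 'a'), (2, 'c'), (1, 'c'), (3, '')]


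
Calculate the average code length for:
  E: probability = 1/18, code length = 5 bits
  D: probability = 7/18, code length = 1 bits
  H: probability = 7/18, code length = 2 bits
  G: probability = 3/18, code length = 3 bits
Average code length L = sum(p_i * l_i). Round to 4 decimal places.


Weighted contributions p_i * l_i:
  E: (1/18) * 5 = 5/18
  D: (7/18) * 1 = 7/18
  H: (7/18) * 2 = 14/18
  G: (3/18) * 3 = 9/18
Sum = (5 + 7 + 14 + 9)/18 = 35/18

L = 35/18 = 1.9444 bits/symbol


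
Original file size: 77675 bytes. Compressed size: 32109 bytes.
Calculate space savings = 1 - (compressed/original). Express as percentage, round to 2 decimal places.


ratio = compressed/original = 32109/77675 = 0.413376
savings = 1 - ratio = 1 - 0.413376 = 0.586624
as a percentage: 0.586624 * 100 = 58.66%

Space savings = 1 - 32109/77675 = 58.66%


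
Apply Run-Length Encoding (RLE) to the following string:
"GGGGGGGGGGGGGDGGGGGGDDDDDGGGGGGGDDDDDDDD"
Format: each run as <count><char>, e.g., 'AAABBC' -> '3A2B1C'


Scanning runs left to right:
  i=0: run of 'G' x 13 -> '13G'
  i=13: run of 'D' x 1 -> '1D'
  i=14: run of 'G' x 6 -> '6G'
  i=20: run of 'D' x 5 -> '5D'
  i=25: run of 'G' x 7 -> '7G'
  i=32: run of 'D' x 8 -> '8D'

RLE = 13G1D6G5D7G8D


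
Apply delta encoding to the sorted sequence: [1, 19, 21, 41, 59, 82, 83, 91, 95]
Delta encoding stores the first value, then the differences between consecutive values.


First value: 1
Deltas:
  19 - 1 = 18
  21 - 19 = 2
  41 - 21 = 20
  59 - 41 = 18
  82 - 59 = 23
  83 - 82 = 1
  91 - 83 = 8
  95 - 91 = 4


Delta encoded: [1, 18, 2, 20, 18, 23, 1, 8, 4]


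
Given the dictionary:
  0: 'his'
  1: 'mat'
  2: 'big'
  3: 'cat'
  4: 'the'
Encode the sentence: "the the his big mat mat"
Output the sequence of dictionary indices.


Look up each word in the dictionary:
  'the' -> 4
  'the' -> 4
  'his' -> 0
  'big' -> 2
  'mat' -> 1
  'mat' -> 1

Encoded: [4, 4, 0, 2, 1, 1]


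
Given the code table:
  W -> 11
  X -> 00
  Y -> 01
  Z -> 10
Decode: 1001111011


Decoding:
10 -> Z
01 -> Y
11 -> W
10 -> Z
11 -> W


Result: ZYWZW


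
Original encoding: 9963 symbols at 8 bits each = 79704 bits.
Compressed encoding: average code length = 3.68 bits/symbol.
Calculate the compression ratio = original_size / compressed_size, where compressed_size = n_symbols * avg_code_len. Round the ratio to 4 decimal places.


original_size = n_symbols * orig_bits = 9963 * 8 = 79704 bits
compressed_size = n_symbols * avg_code_len = 9963 * 3.68 = 36663.84 bits
ratio = original_size / compressed_size = 79704 / 36663.84 = 2.1739

Compression ratio = 2.1739


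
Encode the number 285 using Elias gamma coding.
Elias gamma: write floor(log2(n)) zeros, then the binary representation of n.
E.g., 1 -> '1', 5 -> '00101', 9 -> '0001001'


num_bits = floor(log2(285)) + 1 = 9
leading_zeros = num_bits - 1 = 8
binary(285) = 100011101

Elias gamma(285) = '00000000' + '100011101' = 00000000100011101 (17 bits)


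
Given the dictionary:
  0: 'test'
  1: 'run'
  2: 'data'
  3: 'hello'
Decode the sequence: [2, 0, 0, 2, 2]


Look up each index in the dictionary:
  2 -> 'data'
  0 -> 'test'
  0 -> 'test'
  2 -> 'data'
  2 -> 'data'

Decoded: "data test test data data"


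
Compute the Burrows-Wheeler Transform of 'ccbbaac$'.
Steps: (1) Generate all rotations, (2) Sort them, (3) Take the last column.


Rotations (sorted):
  0: $ccbbaac -> last char: c
  1: aac$ccbb -> last char: b
  2: ac$ccbba -> last char: a
  3: baac$ccb -> last char: b
  4: bbaac$cc -> last char: c
  5: c$ccbbaa -> last char: a
  6: cbbaac$c -> last char: c
  7: ccbbaac$ -> last char: $


BWT = cbabcac$


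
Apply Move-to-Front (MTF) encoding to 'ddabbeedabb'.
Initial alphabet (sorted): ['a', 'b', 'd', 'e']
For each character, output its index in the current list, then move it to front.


MTF encoding:
'd': index 2 in ['a', 'b', 'd', 'e'] -> ['d', 'a', 'b', 'e']
'd': index 0 in ['d', 'a', 'b', 'e'] -> ['d', 'a', 'b', 'e']
'a': index 1 in ['d', 'a', 'b', 'e'] -> ['a', 'd', 'b', 'e']
'b': index 2 in ['a', 'd', 'b', 'e'] -> ['b', 'a', 'd', 'e']
'b': index 0 in ['b', 'a', 'd', 'e'] -> ['b', 'a', 'd', 'e']
'e': index 3 in ['b', 'a', 'd', 'e'] -> ['e', 'b', 'a', 'd']
'e': index 0 in ['e', 'b', 'a', 'd'] -> ['e', 'b', 'a', 'd']
'd': index 3 in ['e', 'b', 'a', 'd'] -> ['d', 'e', 'b', 'a']
'a': index 3 in ['d', 'e', 'b', 'a'] -> ['a', 'd', 'e', 'b']
'b': index 3 in ['a', 'd', 'e', 'b'] -> ['b', 'a', 'd', 'e']
'b': index 0 in ['b', 'a', 'd', 'e'] -> ['b', 'a', 'd', 'e']


Output: [2, 0, 1, 2, 0, 3, 0, 3, 3, 3, 0]


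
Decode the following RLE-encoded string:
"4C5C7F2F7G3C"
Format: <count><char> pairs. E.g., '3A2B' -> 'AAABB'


Expanding each <count><char> pair:
  4C -> 'CCCC'
  5C -> 'CCCCC'
  7F -> 'FFFFFFF'
  2F -> 'FF'
  7G -> 'GGGGGGG'
  3C -> 'CCC'

Decoded = CCCCCCCCCFFFFFFFFFGGGGGGGCCC


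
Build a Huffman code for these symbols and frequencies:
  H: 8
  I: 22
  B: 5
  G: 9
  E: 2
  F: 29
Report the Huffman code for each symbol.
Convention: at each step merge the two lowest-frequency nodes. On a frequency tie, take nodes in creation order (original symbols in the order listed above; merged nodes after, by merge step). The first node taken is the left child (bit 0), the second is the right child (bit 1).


Huffman tree construction:
Step 1: Merge E(2) + B(5) = 7
Step 2: Merge (E+B)(7) + H(8) = 15
Step 3: Merge G(9) + ((E+B)+H)(15) = 24
Step 4: Merge I(22) + (G+((E+B)+H))(24) = 46
Step 5: Merge F(29) + (I+(G+((E+B)+H)))(46) = 75
Read each symbol's code off the tree from the root (left child = 0, right child = 1).

Codes:
  H: 1111 (length 4)
  I: 10 (length 2)
  B: 11101 (length 5)
  G: 110 (length 3)
  E: 11100 (length 5)
  F: 0 (length 1)
Average code length: 167/75 = 2.2267 bits/symbol


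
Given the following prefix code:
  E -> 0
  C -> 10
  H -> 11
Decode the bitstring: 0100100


Decoding step by step:
Bits 0 -> E
Bits 10 -> C
Bits 0 -> E
Bits 10 -> C
Bits 0 -> E


Decoded message: ECECE


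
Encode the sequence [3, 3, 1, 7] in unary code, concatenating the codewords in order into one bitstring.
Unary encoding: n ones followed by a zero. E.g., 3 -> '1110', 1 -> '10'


Encode each number as n ones followed by a terminating 0:
  3 -> 1110 (4 bits)
  3 -> 1110 (4 bits)
  1 -> 10 (2 bits)
  7 -> 11111110 (8 bits)
Total length = 4 + 4 + 2 + 8 = 18 bits.

Unary([3, 3, 1, 7]) = 111011101011111110 (18 bits)


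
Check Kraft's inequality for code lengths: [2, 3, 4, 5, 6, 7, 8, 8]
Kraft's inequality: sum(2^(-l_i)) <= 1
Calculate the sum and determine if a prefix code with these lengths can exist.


Sum = 2^(-2) + 2^(-3) + 2^(-4) + 2^(-5) + 2^(-6) + 2^(-7) + 2^(-8) + 2^(-8)
    = 0.25 + 0.125 + 0.0625 + 0.03125 + 0.015625 + 0.0078125 + 0.00390625 + 0.00390625
    = 128/256 = 0.5
Since 0.5 <= 1, Kraft's inequality IS satisfied.
A prefix code with these lengths CAN exist.

Kraft sum = 0.5. Satisfied.


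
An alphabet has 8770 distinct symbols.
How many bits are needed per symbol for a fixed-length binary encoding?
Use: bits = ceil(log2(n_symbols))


log2(8770) = 13.0984
Bracket: 2^13 = 8192 < 8770 <= 2^14 = 16384
So ceil(log2(8770)) = 14

bits = ceil(log2(8770)) = ceil(13.0984) = 14 bits


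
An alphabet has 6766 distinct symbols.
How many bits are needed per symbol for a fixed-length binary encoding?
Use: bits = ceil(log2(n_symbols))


log2(6766) = 12.7241
Bracket: 2^12 = 4096 < 6766 <= 2^13 = 8192
So ceil(log2(6766)) = 13

bits = ceil(log2(6766)) = ceil(12.7241) = 13 bits


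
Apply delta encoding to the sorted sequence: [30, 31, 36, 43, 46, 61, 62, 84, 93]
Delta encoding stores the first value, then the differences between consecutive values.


First value: 30
Deltas:
  31 - 30 = 1
  36 - 31 = 5
  43 - 36 = 7
  46 - 43 = 3
  61 - 46 = 15
  62 - 61 = 1
  84 - 62 = 22
  93 - 84 = 9


Delta encoded: [30, 1, 5, 7, 3, 15, 1, 22, 9]
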